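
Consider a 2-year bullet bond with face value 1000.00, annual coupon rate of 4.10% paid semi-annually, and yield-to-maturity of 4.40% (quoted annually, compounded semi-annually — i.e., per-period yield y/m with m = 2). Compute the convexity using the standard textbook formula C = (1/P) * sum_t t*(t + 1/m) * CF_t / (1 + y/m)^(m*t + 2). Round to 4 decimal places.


Coupon per period c = face * coupon_rate / m = 20.500000
Periods per year m = 2; per-period yield y/m = 0.022000
Number of cashflows N = 4
Cashflows (t years, CF_t, discount factor 1/(1+y/m)^(m*t), PV):
  t = 0.5000: CF_t = 20.500000, DF = 0.978474, PV = 20.058708
  t = 1.0000: CF_t = 20.500000, DF = 0.957411, PV = 19.626916
  t = 1.5000: CF_t = 20.500000, DF = 0.936801, PV = 19.204419
  t = 2.0000: CF_t = 1020.500000, DF = 0.916635, PV = 935.425976
Price P = sum_t PV_t = 994.316020
Convexity numerator sum_t t*(t + 1/m) * CF_t / (1+y/m)^(m*t + 2):
  t = 0.5000: term = 9.602210
  t = 1.0000: term = 28.186525
  t = 1.5000: term = 55.159540
  t = 2.0000: term = 4477.933488
Convexity = (1/P) * sum = 4570.881763 / 994.316020 = 4.597011

Answer: Convexity = 4.5970


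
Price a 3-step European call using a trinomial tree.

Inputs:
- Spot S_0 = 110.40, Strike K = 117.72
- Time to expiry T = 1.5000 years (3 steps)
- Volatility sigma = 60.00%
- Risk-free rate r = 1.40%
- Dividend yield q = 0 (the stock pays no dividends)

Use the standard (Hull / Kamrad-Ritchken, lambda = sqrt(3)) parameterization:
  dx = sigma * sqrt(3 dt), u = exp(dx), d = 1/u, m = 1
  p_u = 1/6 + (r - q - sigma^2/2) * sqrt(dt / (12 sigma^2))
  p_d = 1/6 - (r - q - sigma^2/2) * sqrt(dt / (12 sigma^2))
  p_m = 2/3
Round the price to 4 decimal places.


Answer: Price = V(0,0) = 26.8504

Derivation:
dt = T/N = 0.500000; dx = sigma*sqrt(3*dt) = 0.734847
u = exp(dx) = 2.085163; d = 1/u = 0.479579
p_u = 0.110192, p_m = 0.666667, p_d = 0.223141
Discount per step: exp(-r*dt) = 0.993024
Stock lattice S(k, j) with j the centered position index:
  k=0: S(0,+0) = 110.4000
  k=1: S(1,-1) = 52.9455; S(1,+0) = 110.4000; S(1,+1) = 230.2020
  k=2: S(2,-2) = 25.3915; S(2,-1) = 52.9455; S(2,+0) = 110.4000; S(2,+1) = 230.2020; S(2,+2) = 480.0086
  k=3: S(3,-3) = 12.1772; S(3,-2) = 25.3915; S(3,-1) = 52.9455; S(3,+0) = 110.4000; S(3,+1) = 230.2020; S(3,+2) = 480.0086; S(3,+3) = 1000.8960
Terminal payoffs V(N, j) = max(S_T - K, 0):
  V(3,-3) = 0.000000; V(3,-2) = 0.000000; V(3,-1) = 0.000000; V(3,+0) = 0.000000; V(3,+1) = 112.481971; V(3,+2) = 362.288580; V(3,+3) = 883.176025
Backward induction: V(k, j) = exp(-r*dt) * [p_u * V(k+1, j+1) + p_m * V(k+1, j) + p_d * V(k+1, j-1)]
  V(2,-2) = exp(-r*dt) * [p_u*0.000000 + p_m*0.000000 + p_d*0.000000] = 0.000000
  V(2,-1) = exp(-r*dt) * [p_u*0.000000 + p_m*0.000000 + p_d*0.000000] = 0.000000
  V(2,+0) = exp(-r*dt) * [p_u*112.481971 + p_m*0.000000 + p_d*0.000000] = 12.308190
  V(2,+1) = exp(-r*dt) * [p_u*362.288580 + p_m*112.481971 + p_d*0.000000] = 114.107842
  V(2,+2) = exp(-r*dt) * [p_u*883.176025 + p_m*362.288580 + p_d*112.481971] = 361.405562
  V(1,-1) = exp(-r*dt) * [p_u*12.308190 + p_m*0.000000 + p_d*0.000000] = 1.346807
  V(1,+0) = exp(-r*dt) * [p_u*114.107842 + p_m*12.308190 + p_d*0.000000] = 20.634321
  V(1,+1) = exp(-r*dt) * [p_u*361.405562 + p_m*114.107842 + p_d*12.308190] = 117.814877
  V(0,+0) = exp(-r*dt) * [p_u*117.814877 + p_m*20.634321 + p_d*1.346807] = 26.850424


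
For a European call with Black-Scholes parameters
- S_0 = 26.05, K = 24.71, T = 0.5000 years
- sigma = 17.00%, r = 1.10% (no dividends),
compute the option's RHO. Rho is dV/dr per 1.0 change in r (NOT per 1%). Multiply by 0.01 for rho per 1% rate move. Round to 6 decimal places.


Answer: Rho = 8.165732

Derivation:
d1 = 0.5451772336; d2 = 0.4249690808
phi(d1) = 0.3438507297; exp(-qT) = 1.0000000000; exp(-rT) = 0.9945150973
N(d2) = 0.6645703928
Rho = K*T*exp(-rT)*N(d2) = 24.7100 * 0.5000 * 0.9945150973 * 0.6645703928 = 8.165732


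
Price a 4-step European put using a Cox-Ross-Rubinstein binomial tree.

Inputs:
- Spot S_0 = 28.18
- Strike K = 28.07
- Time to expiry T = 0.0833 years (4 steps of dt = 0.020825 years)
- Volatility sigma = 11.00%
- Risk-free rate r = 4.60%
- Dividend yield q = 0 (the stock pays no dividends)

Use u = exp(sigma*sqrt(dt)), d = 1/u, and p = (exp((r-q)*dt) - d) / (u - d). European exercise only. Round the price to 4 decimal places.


dt = T/N = 0.020825
u = exp(sigma*sqrt(dt)) = 1.016001; d = 1/u = 0.984251
p = (exp((r-q)*dt) - d) / (u - d) = 0.526218
Discount per step: exp(-r*dt) = 0.999043
Stock lattice S(k, i) with i counting down-moves:
  k=0: S(0,0) = 28.1800
  k=1: S(1,0) = 28.6309; S(1,1) = 27.7362
  k=2: S(2,0) = 29.0890; S(2,1) = 28.1800; S(2,2) = 27.2994
  k=3: S(3,0) = 29.5545; S(3,1) = 28.6309; S(3,2) = 27.7362; S(3,3) = 26.8695
  k=4: S(4,0) = 30.0273; S(4,1) = 29.0890; S(4,2) = 28.1800; S(4,3) = 27.2994; S(4,4) = 26.4463
Terminal payoffs V(N, i) = max(K - S_T, 0):
  V(4,0) = 0.000000; V(4,1) = 0.000000; V(4,2) = 0.000000; V(4,3) = 0.770604; V(4,4) = 1.623689
Backward induction: V(k, i) = exp(-r*dt) * [p * V(k+1, i) + (1-p) * V(k+1, i+1)].
  V(3,0) = exp(-r*dt) * [p*0.000000 + (1-p)*0.000000] = 0.000000
  V(3,1) = exp(-r*dt) * [p*0.000000 + (1-p)*0.000000] = 0.000000
  V(3,2) = exp(-r*dt) * [p*0.000000 + (1-p)*0.770604] = 0.364748
  V(3,3) = exp(-r*dt) * [p*0.770604 + (1-p)*1.623689] = 1.173655
  V(2,0) = exp(-r*dt) * [p*0.000000 + (1-p)*0.000000] = 0.000000
  V(2,1) = exp(-r*dt) * [p*0.000000 + (1-p)*0.364748] = 0.172646
  V(2,2) = exp(-r*dt) * [p*0.364748 + (1-p)*1.173655] = 0.747277
  V(1,0) = exp(-r*dt) * [p*0.000000 + (1-p)*0.172646] = 0.081718
  V(1,1) = exp(-r*dt) * [p*0.172646 + (1-p)*0.747277] = 0.444469
  V(0,0) = exp(-r*dt) * [p*0.081718 + (1-p)*0.444469] = 0.253340

Answer: Price = V(0,0) = 0.2533


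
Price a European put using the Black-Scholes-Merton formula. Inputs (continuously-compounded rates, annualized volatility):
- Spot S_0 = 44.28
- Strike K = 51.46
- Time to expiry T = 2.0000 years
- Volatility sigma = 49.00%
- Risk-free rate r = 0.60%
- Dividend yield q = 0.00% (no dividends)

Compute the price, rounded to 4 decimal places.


Answer: Price = 16.4188

Derivation:
d1 = (ln(S/K) + (r - q + 0.5*sigma^2) * T) / (sigma * sqrt(T)) = 0.14694588
d2 = d1 - sigma * sqrt(T) = -0.54601876
exp(-rT) = 0.98807171; exp(-qT) = 1.00000000
P = K * exp(-rT) * N(-d2) - S_0 * exp(-qT) * N(-d1)
N(-d1) = 0.44158737; N(-d2) = 0.70747348
P = 51.4600 * 0.98807171 * 0.70747348 - 44.2800 * 1.00000000 * 0.44158737 = 16.4188


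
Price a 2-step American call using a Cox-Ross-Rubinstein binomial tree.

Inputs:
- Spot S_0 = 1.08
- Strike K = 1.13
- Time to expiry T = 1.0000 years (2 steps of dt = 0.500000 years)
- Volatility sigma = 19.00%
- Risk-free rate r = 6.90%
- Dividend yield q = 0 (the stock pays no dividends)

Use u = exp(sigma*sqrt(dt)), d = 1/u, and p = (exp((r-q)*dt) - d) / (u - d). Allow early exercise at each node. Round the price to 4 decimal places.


dt = T/N = 0.500000
u = exp(sigma*sqrt(dt)) = 1.143793; d = 1/u = 0.874284
p = (exp((r-q)*dt) - d) / (u - d) = 0.596707
Discount per step: exp(-r*dt) = 0.966088
Stock lattice S(k, i) with i counting down-moves:
  k=0: S(0,0) = 1.0800
  k=1: S(1,0) = 1.2353; S(1,1) = 0.9442
  k=2: S(2,0) = 1.4129; S(2,1) = 1.0800; S(2,2) = 0.8255
Terminal payoffs V(N, i) = max(S_T - K, 0):
  V(2,0) = 0.282924; V(2,1) = 0.000000; V(2,2) = 0.000000
Backward induction: V(k, i) = exp(-r*dt) * [p * V(k+1, i) + (1-p) * V(k+1, i+1)]; then take max(V_cont, immediate exercise) for American.
  V(1,0) = exp(-r*dt) * [p*0.282924 + (1-p)*0.000000] = 0.163098; exercise = 0.105297; V(1,0) = max -> 0.163098
  V(1,1) = exp(-r*dt) * [p*0.000000 + (1-p)*0.000000] = 0.000000; exercise = 0.000000; V(1,1) = max -> 0.000000
  V(0,0) = exp(-r*dt) * [p*0.163098 + (1-p)*0.000000] = 0.094021; exercise = 0.000000; V(0,0) = max -> 0.094021

Answer: Price = V(0,0) = 0.0940


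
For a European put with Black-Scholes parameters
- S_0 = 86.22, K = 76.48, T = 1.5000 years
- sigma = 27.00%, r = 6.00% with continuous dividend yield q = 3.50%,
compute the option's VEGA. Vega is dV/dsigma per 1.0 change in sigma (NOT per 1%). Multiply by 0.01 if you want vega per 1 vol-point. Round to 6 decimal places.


d1 = 0.6412458734; d2 = 0.3105647581
phi(d1) = 0.3248029240; exp(-qT) = 0.9488543211; exp(-rT) = 0.9139311853
Vega = S * exp(-qT) * phi(d1) * sqrt(T) = 86.2200 * 0.9488543211 * 0.3248029240 * 1.2247448714 = 32.544164

Answer: Vega = 32.544164


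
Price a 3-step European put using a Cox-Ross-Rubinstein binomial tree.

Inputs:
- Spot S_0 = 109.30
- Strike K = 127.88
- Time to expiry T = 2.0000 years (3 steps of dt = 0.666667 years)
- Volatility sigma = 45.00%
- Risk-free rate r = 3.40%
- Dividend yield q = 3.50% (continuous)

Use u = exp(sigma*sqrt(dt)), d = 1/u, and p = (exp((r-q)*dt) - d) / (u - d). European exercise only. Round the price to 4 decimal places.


Answer: Price = V(0,0) = 38.6364

Derivation:
dt = T/N = 0.666667
u = exp(sigma*sqrt(dt)) = 1.444009; d = 1/u = 0.692516
p = (exp((r-q)*dt) - d) / (u - d) = 0.408277
Discount per step: exp(-r*dt) = 0.977588
Stock lattice S(k, i) with i counting down-moves:
  k=0: S(0,0) = 109.3000
  k=1: S(1,0) = 157.8302; S(1,1) = 75.6920
  k=2: S(2,0) = 227.9083; S(2,1) = 109.3000; S(2,2) = 52.4180
  k=3: S(3,0) = 329.1017; S(3,1) = 157.8302; S(3,2) = 75.6920; S(3,3) = 36.3003
Terminal payoffs V(N, i) = max(K - S_T, 0):
  V(3,0) = 0.000000; V(3,1) = 0.000000; V(3,2) = 52.187965; V(3,3) = 91.579700
Backward induction: V(k, i) = exp(-r*dt) * [p * V(k+1, i) + (1-p) * V(k+1, i+1)].
  V(2,0) = exp(-r*dt) * [p*0.000000 + (1-p)*0.000000] = 0.000000
  V(2,1) = exp(-r*dt) * [p*0.000000 + (1-p)*52.187965] = 30.188731
  V(2,2) = exp(-r*dt) * [p*52.187965 + (1-p)*91.579700] = 73.804948
  V(1,0) = exp(-r*dt) * [p*0.000000 + (1-p)*30.188731] = 17.463020
  V(1,1) = exp(-r*dt) * [p*30.188731 + (1-p)*73.804948] = 54.742455
  V(0,0) = exp(-r*dt) * [p*17.463020 + (1-p)*54.742455] = 38.636364


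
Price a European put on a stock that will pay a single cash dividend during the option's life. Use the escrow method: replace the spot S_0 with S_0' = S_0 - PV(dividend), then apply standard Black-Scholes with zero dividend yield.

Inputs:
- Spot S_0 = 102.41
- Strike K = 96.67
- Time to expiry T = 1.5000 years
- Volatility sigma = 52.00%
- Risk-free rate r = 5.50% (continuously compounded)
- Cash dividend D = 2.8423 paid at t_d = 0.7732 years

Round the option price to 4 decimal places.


Answer: Price = 18.5960

Derivation:
PV(D) = D * exp(-r * t_d) = 2.8423 * 0.95836555 = 2.72396240
S_0' = S_0 - PV(D) = 102.4100 - 2.72396240 = 99.68603760
d1 = (ln(S_0'/K) + (r + sigma^2/2)*T) / (sigma*sqrt(T)) = 0.49621403
d2 = d1 - sigma*sqrt(T) = -0.14065330
exp(-rT) = 0.92081144
N(-d1) = 0.30987171; N(-d2) = 0.55592808
P = K * exp(-rT) * N(-d2) - S_0' * N(-d1) = 96.6700 * 0.92081144 * 0.55592808 - 99.68603760 * 0.30987171 = 18.5960


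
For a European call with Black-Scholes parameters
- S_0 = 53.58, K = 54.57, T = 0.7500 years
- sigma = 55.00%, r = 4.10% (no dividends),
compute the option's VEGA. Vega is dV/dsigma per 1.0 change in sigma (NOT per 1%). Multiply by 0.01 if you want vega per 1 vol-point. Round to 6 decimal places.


d1 = 0.2642775360; d2 = -0.2120364361
phi(d1) = 0.3852511417; exp(-qT) = 1.0000000000; exp(-rT) = 0.9697179723
Vega = S * exp(-qT) * phi(d1) * sqrt(T) = 53.5800 * 1.0000000000 * 0.3852511417 * 0.8660254038 = 17.876285

Answer: Vega = 17.876285


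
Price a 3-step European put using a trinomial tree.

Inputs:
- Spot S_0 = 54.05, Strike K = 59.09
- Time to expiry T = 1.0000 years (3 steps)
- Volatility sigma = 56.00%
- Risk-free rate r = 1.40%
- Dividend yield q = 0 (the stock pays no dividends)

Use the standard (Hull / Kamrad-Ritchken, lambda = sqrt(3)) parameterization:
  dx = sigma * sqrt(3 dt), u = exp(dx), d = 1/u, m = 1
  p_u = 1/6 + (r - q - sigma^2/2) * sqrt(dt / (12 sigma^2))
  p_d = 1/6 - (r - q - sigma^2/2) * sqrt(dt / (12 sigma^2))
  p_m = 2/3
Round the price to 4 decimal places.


dt = T/N = 0.333333; dx = sigma*sqrt(3*dt) = 0.560000
u = exp(dx) = 1.750673; d = 1/u = 0.571209
p_u = 0.124167, p_m = 0.666667, p_d = 0.209167
Discount per step: exp(-r*dt) = 0.995344
Stock lattice S(k, j) with j the centered position index:
  k=0: S(0,+0) = 54.0500
  k=1: S(1,-1) = 30.8738; S(1,+0) = 54.0500; S(1,+1) = 94.6238
  k=2: S(2,-2) = 17.6354; S(2,-1) = 30.8738; S(2,+0) = 54.0500; S(2,+1) = 94.6238; S(2,+2) = 165.6554
  k=3: S(3,-3) = 10.0735; S(3,-2) = 17.6354; S(3,-1) = 30.8738; S(3,+0) = 54.0500; S(3,+1) = 94.6238; S(3,+2) = 165.6554; S(3,+3) = 290.0083
Terminal payoffs V(N, j) = max(K - S_T, 0):
  V(3,-3) = 49.016487; V(3,-2) = 41.454577; V(3,-1) = 28.216150; V(3,+0) = 5.040000; V(3,+1) = 0.000000; V(3,+2) = 0.000000; V(3,+3) = 0.000000
Backward induction: V(k, j) = exp(-r*dt) * [p_u * V(k+1, j+1) + p_m * V(k+1, j) + p_d * V(k+1, j-1)]
  V(2,-2) = exp(-r*dt) * [p_u*28.216150 + p_m*41.454577 + p_d*49.016487] = 41.199790
  V(2,-1) = exp(-r*dt) * [p_u*5.040000 + p_m*28.216150 + p_d*41.454577] = 27.976620
  V(2,+0) = exp(-r*dt) * [p_u*0.000000 + p_m*5.040000 + p_d*28.216150] = 9.218757
  V(2,+1) = exp(-r*dt) * [p_u*0.000000 + p_m*0.000000 + p_d*5.040000] = 1.049292
  V(2,+2) = exp(-r*dt) * [p_u*0.000000 + p_m*0.000000 + p_d*0.000000] = 0.000000
  V(1,-1) = exp(-r*dt) * [p_u*9.218757 + p_m*27.976620 + p_d*41.199790] = 28.281078
  V(1,+0) = exp(-r*dt) * [p_u*1.049292 + p_m*9.218757 + p_d*27.976620] = 12.071436
  V(1,+1) = exp(-r*dt) * [p_u*0.000000 + p_m*1.049292 + p_d*9.218757] = 2.615550
  V(0,+0) = exp(-r*dt) * [p_u*2.615550 + p_m*12.071436 + p_d*28.281078] = 14.221326

Answer: Price = V(0,0) = 14.2213


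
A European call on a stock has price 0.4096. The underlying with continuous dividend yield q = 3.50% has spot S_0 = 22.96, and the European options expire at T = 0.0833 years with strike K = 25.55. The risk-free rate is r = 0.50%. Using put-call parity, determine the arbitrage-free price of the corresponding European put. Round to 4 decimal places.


Put-call parity: C - P = S_0 * exp(-qT) - K * exp(-rT).
S_0 * exp(-qT) = 22.9600 * 0.99708875 = 22.89315761
K * exp(-rT) = 25.5500 * 0.99958359 = 25.53936064
P = C - S*exp(-qT) + K*exp(-rT)
P = 0.4096 - 22.89315761 + 25.53936064 = 3.0558

Answer: Put price = 3.0558


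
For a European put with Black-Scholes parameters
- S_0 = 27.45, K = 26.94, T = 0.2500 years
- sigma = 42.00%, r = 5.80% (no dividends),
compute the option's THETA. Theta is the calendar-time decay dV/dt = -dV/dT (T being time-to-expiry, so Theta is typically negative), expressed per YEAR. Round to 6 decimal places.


Answer: Theta = -3.705394

Derivation:
d1 = 0.2633523665; d2 = 0.0533523665
phi(d1) = 0.3853451828; exp(-qT) = 1.0000000000; exp(-rT) = 0.9856046187
Theta = -S*exp(-qT)*phi(d1)*sigma/(2*sqrt(T)) + r*K*exp(-rT)*N(-d2) - q*S*exp(-qT)*N(-d1)
N(-d1) = 0.3961395005; N(-d2) = 0.4787255786; sqrt(T) = 0.5000000000
Term 1 = -27.4500 * 1.0000000000 * 0.3853451828 * 0.4200 / (2 * 0.5000000000) = -4.4426446125
Term 2 = 0.0580 * 26.9400 * 0.9856046187 * 0.4787255786 = 0.7372502826
Term 3 = 0 (no dividend yield, q = 0)
Theta = -4.4426446125 + (0.7372502826) + (0.0000000000) = -3.705394


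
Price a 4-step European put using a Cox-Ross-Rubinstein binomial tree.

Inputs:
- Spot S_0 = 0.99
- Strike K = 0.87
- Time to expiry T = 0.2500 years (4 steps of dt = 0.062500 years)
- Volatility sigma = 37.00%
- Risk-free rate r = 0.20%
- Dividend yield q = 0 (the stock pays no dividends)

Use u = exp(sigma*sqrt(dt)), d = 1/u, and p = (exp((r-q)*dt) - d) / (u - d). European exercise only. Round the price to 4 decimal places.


dt = T/N = 0.062500
u = exp(sigma*sqrt(dt)) = 1.096913; d = 1/u = 0.911649
p = (exp((r-q)*dt) - d) / (u - d) = 0.477566
Discount per step: exp(-r*dt) = 0.999875
Stock lattice S(k, i) with i counting down-moves:
  k=0: S(0,0) = 0.9900
  k=1: S(1,0) = 1.0859; S(1,1) = 0.9025
  k=2: S(2,0) = 1.1912; S(2,1) = 0.9900; S(2,2) = 0.8228
  k=3: S(3,0) = 1.3066; S(3,1) = 1.0859; S(3,2) = 0.9025; S(3,3) = 0.7501
  k=4: S(4,0) = 1.4333; S(4,1) = 1.1912; S(4,2) = 0.9900; S(4,3) = 0.8228; S(4,4) = 0.6838
Terminal payoffs V(N, i) = max(K - S_T, 0):
  V(4,0) = 0.000000; V(4,1) = 0.000000; V(4,2) = 0.000000; V(4,3) = 0.047207; V(4,4) = 0.186173
Backward induction: V(k, i) = exp(-r*dt) * [p * V(k+1, i) + (1-p) * V(k+1, i+1)].
  V(3,0) = exp(-r*dt) * [p*0.000000 + (1-p)*0.000000] = 0.000000
  V(3,1) = exp(-r*dt) * [p*0.000000 + (1-p)*0.000000] = 0.000000
  V(3,2) = exp(-r*dt) * [p*0.000000 + (1-p)*0.047207] = 0.024659
  V(3,3) = exp(-r*dt) * [p*0.047207 + (1-p)*0.186173] = 0.119792
  V(2,0) = exp(-r*dt) * [p*0.000000 + (1-p)*0.000000] = 0.000000
  V(2,1) = exp(-r*dt) * [p*0.000000 + (1-p)*0.024659] = 0.012881
  V(2,2) = exp(-r*dt) * [p*0.024659 + (1-p)*0.119792] = 0.074351
  V(1,0) = exp(-r*dt) * [p*0.000000 + (1-p)*0.012881] = 0.006729
  V(1,1) = exp(-r*dt) * [p*0.012881 + (1-p)*0.074351] = 0.044989
  V(0,0) = exp(-r*dt) * [p*0.006729 + (1-p)*0.044989] = 0.026714

Answer: Price = V(0,0) = 0.0267


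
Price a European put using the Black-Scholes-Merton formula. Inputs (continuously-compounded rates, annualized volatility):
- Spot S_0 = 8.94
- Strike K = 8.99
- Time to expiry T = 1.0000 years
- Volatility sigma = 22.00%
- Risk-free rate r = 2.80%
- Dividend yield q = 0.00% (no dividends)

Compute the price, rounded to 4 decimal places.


d1 = (ln(S/K) + (r - q + 0.5*sigma^2) * T) / (sigma * sqrt(T)) = 0.21192155
d2 = d1 - sigma * sqrt(T) = -0.00807845
exp(-rT) = 0.97238837; exp(-qT) = 1.00000000
P = K * exp(-rT) * N(-d2) - S_0 * exp(-qT) * N(-d1)
N(-d1) = 0.41608412; N(-d2) = 0.50322280
P = 8.9900 * 0.97238837 * 0.50322280 - 8.9400 * 1.00000000 * 0.41608412 = 0.6793

Answer: Price = 0.6793


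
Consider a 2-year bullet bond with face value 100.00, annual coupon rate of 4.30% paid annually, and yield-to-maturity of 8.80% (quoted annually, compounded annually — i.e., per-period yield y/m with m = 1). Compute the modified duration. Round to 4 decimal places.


Coupon per period c = face * coupon_rate / m = 4.300000
Periods per year m = 1; per-period yield y/m = 0.088000
Number of cashflows N = 2
Cashflows (t years, CF_t, discount factor 1/(1+y/m)^(m*t), PV):
  t = 1.0000: CF_t = 4.300000, DF = 0.919118, PV = 3.952206
  t = 2.0000: CF_t = 104.300000, DF = 0.844777, PV = 88.110267
Price P = sum_t PV_t = 92.062473
First compute Macaulay numerator sum_t t * PV_t:
  t * PV_t at t = 1.0000: 3.952206
  t * PV_t at t = 2.0000: 176.220534
Macaulay duration D = 180.172740 / 92.062473 = 1.957070
Modified duration = D / (1 + y/m) = 1.957070 / (1 + 0.088000) = 1.798778

Answer: Modified duration = 1.7988


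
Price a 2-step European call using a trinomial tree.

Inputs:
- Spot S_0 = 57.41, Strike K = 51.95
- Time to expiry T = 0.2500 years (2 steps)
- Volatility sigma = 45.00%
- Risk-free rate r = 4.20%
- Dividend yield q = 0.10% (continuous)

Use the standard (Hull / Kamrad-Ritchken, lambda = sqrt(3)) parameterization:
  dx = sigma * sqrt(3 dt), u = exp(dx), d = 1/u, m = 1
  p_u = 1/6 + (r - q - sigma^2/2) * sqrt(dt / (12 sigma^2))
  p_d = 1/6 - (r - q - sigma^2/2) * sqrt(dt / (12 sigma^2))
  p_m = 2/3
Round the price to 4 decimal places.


dt = T/N = 0.125000; dx = sigma*sqrt(3*dt) = 0.275568
u = exp(dx) = 1.317278; d = 1/u = 0.759141
p_u = 0.153002, p_m = 0.666667, p_d = 0.180332
Discount per step: exp(-r*dt) = 0.994764
Stock lattice S(k, j) with j the centered position index:
  k=0: S(0,+0) = 57.4100
  k=1: S(1,-1) = 43.5823; S(1,+0) = 57.4100; S(1,+1) = 75.6249
  k=2: S(2,-2) = 33.0851; S(2,-1) = 43.5823; S(2,+0) = 57.4100; S(2,+1) = 75.6249; S(2,+2) = 99.6191
Terminal payoffs V(N, j) = max(S_T - K, 0):
  V(2,-2) = 0.000000; V(2,-1) = 0.000000; V(2,+0) = 5.460000; V(2,+1) = 23.674938; V(2,+2) = 47.669078
Backward induction: V(k, j) = exp(-r*dt) * [p_u * V(k+1, j+1) + p_m * V(k+1, j) + p_d * V(k+1, j-1)]
  V(1,-1) = exp(-r*dt) * [p_u*5.460000 + p_m*0.000000 + p_d*0.000000] = 0.831015
  V(1,+0) = exp(-r*dt) * [p_u*23.674938 + p_m*5.460000 + p_d*0.000000] = 7.224278
  V(1,+1) = exp(-r*dt) * [p_u*47.669078 + p_m*23.674938 + p_d*5.460000] = 23.935361
  V(0,+0) = exp(-r*dt) * [p_u*23.935361 + p_m*7.224278 + p_d*0.831015] = 8.583015

Answer: Price = V(0,0) = 8.5830


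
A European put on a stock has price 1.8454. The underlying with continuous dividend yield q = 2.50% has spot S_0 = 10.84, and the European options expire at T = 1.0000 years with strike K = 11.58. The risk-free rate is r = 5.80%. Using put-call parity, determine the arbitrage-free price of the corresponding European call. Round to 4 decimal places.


Answer: Call price = 1.4903

Derivation:
Put-call parity: C - P = S_0 * exp(-qT) - K * exp(-rT).
S_0 * exp(-qT) = 10.8400 * 0.97530991 = 10.57235945
K * exp(-rT) = 11.5800 * 0.94364995 = 10.92746639
C = P + S*exp(-qT) - K*exp(-rT)
C = 1.8454 + 10.57235945 - 10.92746639 = 1.4903


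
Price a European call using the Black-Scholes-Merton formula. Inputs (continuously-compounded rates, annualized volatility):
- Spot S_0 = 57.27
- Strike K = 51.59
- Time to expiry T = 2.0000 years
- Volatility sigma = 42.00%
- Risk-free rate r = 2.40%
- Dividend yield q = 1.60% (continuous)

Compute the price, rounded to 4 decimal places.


Answer: Price = 15.6075

Derivation:
d1 = (ln(S/K) + (r - q + 0.5*sigma^2) * T) / (sigma * sqrt(T)) = 0.49977141
d2 = d1 - sigma * sqrt(T) = -0.09419829
exp(-rT) = 0.95313379; exp(-qT) = 0.96850658
C = S_0 * exp(-qT) * N(d1) - K * exp(-rT) * N(d2)
N(d1) = 0.69138198; N(d2) = 0.46247582
C = 57.2700 * 0.96850658 * 0.69138198 - 51.5900 * 0.95313379 * 0.46247582 = 15.6075


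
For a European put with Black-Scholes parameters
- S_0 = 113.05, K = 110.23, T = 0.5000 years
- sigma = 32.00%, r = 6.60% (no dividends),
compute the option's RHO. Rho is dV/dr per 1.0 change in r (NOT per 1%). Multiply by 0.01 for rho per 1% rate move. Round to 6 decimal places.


d1 = 0.3706172329; d2 = 0.1443430629
phi(d1) = 0.3724631770; exp(-qT) = 1.0000000000; exp(-rT) = 0.9675385596
N(-d2) = 0.4426147875
Rho = -K*T*exp(-rT)*N(-d2) = -110.2300 * 0.5000 * 0.9675385596 * 0.4426147875 = -23.602826

Answer: Rho = -23.602826


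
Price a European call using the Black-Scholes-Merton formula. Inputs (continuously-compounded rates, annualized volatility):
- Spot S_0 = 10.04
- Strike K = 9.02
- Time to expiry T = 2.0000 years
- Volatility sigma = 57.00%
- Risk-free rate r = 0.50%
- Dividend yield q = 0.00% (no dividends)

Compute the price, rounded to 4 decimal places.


d1 = (ln(S/K) + (r - q + 0.5*sigma^2) * T) / (sigma * sqrt(T)) = 0.54835856
d2 = d1 - sigma * sqrt(T) = -0.25774318
exp(-rT) = 0.99004983; exp(-qT) = 1.00000000
C = S_0 * exp(-qT) * N(d1) - K * exp(-rT) * N(d2)
N(d1) = 0.70827714; N(d2) = 0.39830256
C = 10.0400 * 1.00000000 * 0.70827714 - 9.0200 * 0.99004983 * 0.39830256 = 3.5542

Answer: Price = 3.5542


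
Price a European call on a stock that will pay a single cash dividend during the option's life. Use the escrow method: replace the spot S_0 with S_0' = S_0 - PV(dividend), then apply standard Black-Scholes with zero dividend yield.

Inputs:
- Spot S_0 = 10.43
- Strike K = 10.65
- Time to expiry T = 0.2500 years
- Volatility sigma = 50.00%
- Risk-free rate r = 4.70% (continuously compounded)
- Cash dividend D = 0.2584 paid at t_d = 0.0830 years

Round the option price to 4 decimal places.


PV(D) = D * exp(-r * t_d) = 0.2584 * 0.99610660 = 0.25739395
S_0' = S_0 - PV(D) = 10.4300 - 0.25739395 = 10.17260605
d1 = (ln(S_0'/K) + (r + sigma^2/2)*T) / (sigma*sqrt(T)) = -0.01144586
d2 = d1 - sigma*sqrt(T) = -0.26144586
exp(-rT) = 0.98831876
N(d1) = 0.49543386; N(d2) = 0.39687435
C = S_0' * N(d1) - K * exp(-rT) * N(d2) = 10.17260605 * 0.49543386 - 10.6500 * 0.98831876 * 0.39687435 = 0.8625

Answer: Price = 0.8625


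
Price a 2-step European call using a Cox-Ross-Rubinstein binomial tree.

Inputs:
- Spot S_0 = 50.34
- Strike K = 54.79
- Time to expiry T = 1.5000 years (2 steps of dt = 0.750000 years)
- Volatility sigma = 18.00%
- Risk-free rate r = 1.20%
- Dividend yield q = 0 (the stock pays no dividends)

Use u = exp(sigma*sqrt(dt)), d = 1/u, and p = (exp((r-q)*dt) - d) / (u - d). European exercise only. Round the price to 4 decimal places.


Answer: Price = V(0,0) = 3.2933

Derivation:
dt = T/N = 0.750000
u = exp(sigma*sqrt(dt)) = 1.168691; d = 1/u = 0.855658
p = (exp((r-q)*dt) - d) / (u - d) = 0.489988
Discount per step: exp(-r*dt) = 0.991040
Stock lattice S(k, i) with i counting down-moves:
  k=0: S(0,0) = 50.3400
  k=1: S(1,0) = 58.8319; S(1,1) = 43.0738
  k=2: S(2,0) = 68.7564; S(2,1) = 50.3400; S(2,2) = 36.8565
Terminal payoffs V(N, i) = max(S_T - K, 0):
  V(2,0) = 13.966353; V(2,1) = 0.000000; V(2,2) = 0.000000
Backward induction: V(k, i) = exp(-r*dt) * [p * V(k+1, i) + (1-p) * V(k+1, i+1)].
  V(1,0) = exp(-r*dt) * [p*13.966353 + (1-p)*0.000000] = 6.782035
  V(1,1) = exp(-r*dt) * [p*0.000000 + (1-p)*0.000000] = 0.000000
  V(0,0) = exp(-r*dt) * [p*6.782035 + (1-p)*0.000000] = 3.293344


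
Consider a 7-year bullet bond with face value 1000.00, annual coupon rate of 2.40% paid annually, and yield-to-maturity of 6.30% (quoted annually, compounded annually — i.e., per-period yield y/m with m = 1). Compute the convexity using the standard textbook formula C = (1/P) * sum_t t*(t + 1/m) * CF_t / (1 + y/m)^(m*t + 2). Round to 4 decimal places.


Answer: Convexity = 44.4497

Derivation:
Coupon per period c = face * coupon_rate / m = 24.000000
Periods per year m = 1; per-period yield y/m = 0.063000
Number of cashflows N = 7
Cashflows (t years, CF_t, discount factor 1/(1+y/m)^(m*t), PV):
  t = 1.0000: CF_t = 24.000000, DF = 0.940734, PV = 22.577611
  t = 2.0000: CF_t = 24.000000, DF = 0.884980, PV = 21.239521
  t = 3.0000: CF_t = 24.000000, DF = 0.832531, PV = 19.980734
  t = 4.0000: CF_t = 24.000000, DF = 0.783190, PV = 18.796552
  t = 5.0000: CF_t = 24.000000, DF = 0.736773, PV = 17.682551
  t = 6.0000: CF_t = 24.000000, DF = 0.693107, PV = 16.634573
  t = 7.0000: CF_t = 1024.000000, DF = 0.652029, PV = 667.678059
Price P = sum_t PV_t = 784.589601
Convexity numerator sum_t t*(t + 1/m) * CF_t / (1+y/m)^(m*t + 2):
  t = 1.0000: term = 39.961469
  t = 2.0000: term = 112.779310
  t = 3.0000: term = 212.190612
  t = 4.0000: term = 332.691458
  t = 5.0000: term = 469.461135
  t = 6.0000: term = 618.293123
  t = 7.0000: term = 33089.377953
Convexity = (1/P) * sum = 34874.755060 / 784.589601 = 44.449678


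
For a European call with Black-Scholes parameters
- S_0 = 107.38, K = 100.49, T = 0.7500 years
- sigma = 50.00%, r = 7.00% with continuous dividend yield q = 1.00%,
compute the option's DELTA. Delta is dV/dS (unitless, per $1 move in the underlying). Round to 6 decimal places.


Answer: Delta = 0.677003

Derivation:
d1 = 0.4735790060; d2 = 0.0405663041
phi(d1) = 0.3566226459; exp(-qT) = 0.9925280548; exp(-rT) = 0.9488543211
N(d1) = 0.6820999254
Delta = exp(-qT) * N(d1) = 0.9925280548 * 0.6820999254 = 0.677003


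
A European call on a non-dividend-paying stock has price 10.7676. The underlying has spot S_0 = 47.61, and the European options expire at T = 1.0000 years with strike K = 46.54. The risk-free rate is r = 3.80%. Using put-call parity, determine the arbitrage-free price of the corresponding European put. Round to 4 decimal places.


Answer: Put price = 7.9623

Derivation:
Put-call parity: C - P = S_0 * exp(-qT) - K * exp(-rT).
S_0 * exp(-qT) = 47.6100 * 1.00000000 = 47.61000000
K * exp(-rT) = 46.5400 * 0.96271294 = 44.80466027
P = C - S*exp(-qT) + K*exp(-rT)
P = 10.7676 - 47.61000000 + 44.80466027 = 7.9623


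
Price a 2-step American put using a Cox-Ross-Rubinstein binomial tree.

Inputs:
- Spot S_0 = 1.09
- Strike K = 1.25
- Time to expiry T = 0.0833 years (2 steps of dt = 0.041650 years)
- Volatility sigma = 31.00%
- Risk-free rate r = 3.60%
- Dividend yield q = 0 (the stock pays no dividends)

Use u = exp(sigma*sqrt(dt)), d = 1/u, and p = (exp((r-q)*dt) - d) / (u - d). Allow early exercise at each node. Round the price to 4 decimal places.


Answer: Price = V(0,0) = 0.1600

Derivation:
dt = T/N = 0.041650
u = exp(sigma*sqrt(dt)) = 1.065310; d = 1/u = 0.938694
p = (exp((r-q)*dt) - d) / (u - d) = 0.496040
Discount per step: exp(-r*dt) = 0.998502
Stock lattice S(k, i) with i counting down-moves:
  k=0: S(0,0) = 1.0900
  k=1: S(1,0) = 1.1612; S(1,1) = 1.0232
  k=2: S(2,0) = 1.2370; S(2,1) = 1.0900; S(2,2) = 0.9604
Terminal payoffs V(N, i) = max(K - S_T, 0):
  V(2,0) = 0.012975; V(2,1) = 0.160000; V(2,2) = 0.289551
Backward induction: V(k, i) = exp(-r*dt) * [p * V(k+1, i) + (1-p) * V(k+1, i+1)]; then take max(V_cont, immediate exercise) for American.
  V(1,0) = exp(-r*dt) * [p*0.012975 + (1-p)*0.160000] = 0.086939; exercise = 0.088812; V(1,0) = max -> 0.088812
  V(1,1) = exp(-r*dt) * [p*0.160000 + (1-p)*0.289551] = 0.224951; exercise = 0.226824; V(1,1) = max -> 0.226824
  V(0,0) = exp(-r*dt) * [p*0.088812 + (1-p)*0.226824] = 0.158127; exercise = 0.160000; V(0,0) = max -> 0.160000


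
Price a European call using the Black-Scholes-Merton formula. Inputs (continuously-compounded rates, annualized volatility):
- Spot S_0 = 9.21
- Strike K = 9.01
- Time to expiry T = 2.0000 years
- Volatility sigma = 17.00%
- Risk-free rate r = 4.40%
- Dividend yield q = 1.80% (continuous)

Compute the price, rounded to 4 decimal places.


d1 = (ln(S/K) + (r - q + 0.5*sigma^2) * T) / (sigma * sqrt(T)) = 0.42781948
d2 = d1 - sigma * sqrt(T) = 0.18740317
exp(-rT) = 0.91576088; exp(-qT) = 0.96464029
C = S_0 * exp(-qT) * N(d1) - K * exp(-rT) * N(d2)
N(d1) = 0.66560872; N(d2) = 0.57432773
C = 9.2100 * 0.96464029 * 0.66560872 - 9.0100 * 0.91576088 * 0.57432773 = 1.1747

Answer: Price = 1.1747


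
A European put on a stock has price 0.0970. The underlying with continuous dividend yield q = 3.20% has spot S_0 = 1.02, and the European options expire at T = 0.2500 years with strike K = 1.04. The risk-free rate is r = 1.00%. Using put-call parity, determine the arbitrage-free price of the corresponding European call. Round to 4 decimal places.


Answer: Call price = 0.0715

Derivation:
Put-call parity: C - P = S_0 * exp(-qT) - K * exp(-rT).
S_0 * exp(-qT) = 1.0200 * 0.99203191 = 1.01187255
K * exp(-rT) = 1.0400 * 0.99750312 = 1.03740325
C = P + S*exp(-qT) - K*exp(-rT)
C = 0.0970 + 1.01187255 - 1.03740325 = 0.0715


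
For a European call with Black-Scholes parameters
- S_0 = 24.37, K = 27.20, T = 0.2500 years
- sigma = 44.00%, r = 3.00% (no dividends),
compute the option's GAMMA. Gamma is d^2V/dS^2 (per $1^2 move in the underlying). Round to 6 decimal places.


Answer: Gamma = 0.069859

Derivation:
d1 = -0.3552913894; d2 = -0.5752913894
phi(d1) = 0.3745408067; exp(-qT) = 1.0000000000; exp(-rT) = 0.9925280548
Gamma = exp(-qT) * phi(d1) / (S * sigma * sqrt(T)) = 1.0000000000 * 0.3745408067 / (24.3700 * 0.4400 * 0.5000000000) = 0.069859


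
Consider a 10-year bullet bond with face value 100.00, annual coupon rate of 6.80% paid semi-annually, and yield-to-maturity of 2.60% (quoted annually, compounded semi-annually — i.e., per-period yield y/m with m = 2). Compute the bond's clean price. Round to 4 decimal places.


Coupon per period c = face * coupon_rate / m = 3.400000
Periods per year m = 2; per-period yield y/m = 0.013000
Number of cashflows N = 20
Cashflows (t years, CF_t, discount factor 1/(1+y/m)^(m*t), PV):
  t = 0.5000: CF_t = 3.400000, DF = 0.987167, PV = 3.356367
  t = 1.0000: CF_t = 3.400000, DF = 0.974498, PV = 3.313294
  t = 1.5000: CF_t = 3.400000, DF = 0.961992, PV = 3.270774
  t = 2.0000: CF_t = 3.400000, DF = 0.949647, PV = 3.228800
  t = 2.5000: CF_t = 3.400000, DF = 0.937460, PV = 3.187364
  t = 3.0000: CF_t = 3.400000, DF = 0.925429, PV = 3.146460
  t = 3.5000: CF_t = 3.400000, DF = 0.913553, PV = 3.106081
  t = 4.0000: CF_t = 3.400000, DF = 0.901829, PV = 3.066220
  t = 4.5000: CF_t = 3.400000, DF = 0.890256, PV = 3.026871
  t = 5.0000: CF_t = 3.400000, DF = 0.878831, PV = 2.988027
  t = 5.5000: CF_t = 3.400000, DF = 0.867553, PV = 2.949681
  t = 6.0000: CF_t = 3.400000, DF = 0.856420, PV = 2.911827
  t = 6.5000: CF_t = 3.400000, DF = 0.845429, PV = 2.874459
  t = 7.0000: CF_t = 3.400000, DF = 0.834580, PV = 2.837571
  t = 7.5000: CF_t = 3.400000, DF = 0.823869, PV = 2.801156
  t = 8.0000: CF_t = 3.400000, DF = 0.813296, PV = 2.765208
  t = 8.5000: CF_t = 3.400000, DF = 0.802859, PV = 2.729722
  t = 9.0000: CF_t = 3.400000, DF = 0.792556, PV = 2.694691
  t = 9.5000: CF_t = 3.400000, DF = 0.782385, PV = 2.660109
  t = 10.0000: CF_t = 103.400000, DF = 0.772345, PV = 79.860428
Price P = sum_t PV_t = 136.775109

Answer: Price = 136.7751


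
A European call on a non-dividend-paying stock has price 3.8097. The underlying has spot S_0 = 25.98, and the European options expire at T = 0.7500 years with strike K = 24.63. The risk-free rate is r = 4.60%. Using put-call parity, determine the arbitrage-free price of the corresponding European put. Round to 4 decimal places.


Answer: Put price = 1.6245

Derivation:
Put-call parity: C - P = S_0 * exp(-qT) - K * exp(-rT).
S_0 * exp(-qT) = 25.9800 * 1.00000000 = 25.98000000
K * exp(-rT) = 24.6300 * 0.96608834 = 23.79475581
P = C - S*exp(-qT) + K*exp(-rT)
P = 3.8097 - 25.98000000 + 23.79475581 = 1.6245


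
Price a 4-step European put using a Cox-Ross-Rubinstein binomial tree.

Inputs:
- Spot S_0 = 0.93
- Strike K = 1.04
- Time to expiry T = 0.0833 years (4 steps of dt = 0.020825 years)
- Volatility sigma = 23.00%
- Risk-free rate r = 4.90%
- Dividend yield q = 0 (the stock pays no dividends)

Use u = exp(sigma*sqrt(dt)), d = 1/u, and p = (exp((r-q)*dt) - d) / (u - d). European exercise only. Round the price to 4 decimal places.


Answer: Price = V(0,0) = 0.1072

Derivation:
dt = T/N = 0.020825
u = exp(sigma*sqrt(dt)) = 1.033748; d = 1/u = 0.967354
p = (exp((r-q)*dt) - d) / (u - d) = 0.507080
Discount per step: exp(-r*dt) = 0.998980
Stock lattice S(k, i) with i counting down-moves:
  k=0: S(0,0) = 0.9300
  k=1: S(1,0) = 0.9614; S(1,1) = 0.8996
  k=2: S(2,0) = 0.9938; S(2,1) = 0.9300; S(2,2) = 0.8703
  k=3: S(3,0) = 1.0274; S(3,1) = 0.9614; S(3,2) = 0.8996; S(3,3) = 0.8419
  k=4: S(4,0) = 1.0620; S(4,1) = 0.9938; S(4,2) = 0.9300; S(4,3) = 0.8703; S(4,4) = 0.8144
Terminal payoffs V(N, i) = max(K - S_T, 0):
  V(4,0) = 0.000000; V(4,1) = 0.046170; V(4,2) = 0.110000; V(4,3) = 0.169731; V(4,4) = 0.225625
Backward induction: V(k, i) = exp(-r*dt) * [p * V(k+1, i) + (1-p) * V(k+1, i+1)].
  V(3,0) = exp(-r*dt) * [p*0.000000 + (1-p)*0.046170] = 0.022735
  V(3,1) = exp(-r*dt) * [p*0.046170 + (1-p)*0.110000] = 0.077554
  V(3,2) = exp(-r*dt) * [p*0.110000 + (1-p)*0.169731] = 0.139300
  V(3,3) = exp(-r*dt) * [p*0.169731 + (1-p)*0.225625] = 0.197081
  V(2,0) = exp(-r*dt) * [p*0.022735 + (1-p)*0.077554] = 0.049705
  V(2,1) = exp(-r*dt) * [p*0.077554 + (1-p)*0.139300] = 0.107880
  V(2,2) = exp(-r*dt) * [p*0.139300 + (1-p)*0.197081] = 0.167610
  V(1,0) = exp(-r*dt) * [p*0.049705 + (1-p)*0.107880] = 0.078301
  V(1,1) = exp(-r*dt) * [p*0.107880 + (1-p)*0.167610] = 0.137182
  V(0,0) = exp(-r*dt) * [p*0.078301 + (1-p)*0.137182] = 0.107215


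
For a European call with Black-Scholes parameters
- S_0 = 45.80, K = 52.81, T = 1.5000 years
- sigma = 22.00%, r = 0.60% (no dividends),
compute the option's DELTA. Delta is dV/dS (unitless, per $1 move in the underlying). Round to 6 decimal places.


d1 = -0.3604330467; d2 = -0.6298769184
phi(d1) = 0.3738522834; exp(-qT) = 1.0000000000; exp(-rT) = 0.9910403788
N(d1) = 0.3592616586
Delta = exp(-qT) * N(d1) = 1.0000000000 * 0.3592616586 = 0.359262

Answer: Delta = 0.359262


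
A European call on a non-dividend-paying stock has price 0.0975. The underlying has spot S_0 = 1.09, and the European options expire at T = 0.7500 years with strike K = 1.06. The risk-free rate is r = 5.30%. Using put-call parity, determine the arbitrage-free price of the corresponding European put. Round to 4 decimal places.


Answer: Put price = 0.0262

Derivation:
Put-call parity: C - P = S_0 * exp(-qT) - K * exp(-rT).
S_0 * exp(-qT) = 1.0900 * 1.00000000 = 1.09000000
K * exp(-rT) = 1.0600 * 0.96102967 = 1.01869145
P = C - S*exp(-qT) + K*exp(-rT)
P = 0.0975 - 1.09000000 + 1.01869145 = 0.0262


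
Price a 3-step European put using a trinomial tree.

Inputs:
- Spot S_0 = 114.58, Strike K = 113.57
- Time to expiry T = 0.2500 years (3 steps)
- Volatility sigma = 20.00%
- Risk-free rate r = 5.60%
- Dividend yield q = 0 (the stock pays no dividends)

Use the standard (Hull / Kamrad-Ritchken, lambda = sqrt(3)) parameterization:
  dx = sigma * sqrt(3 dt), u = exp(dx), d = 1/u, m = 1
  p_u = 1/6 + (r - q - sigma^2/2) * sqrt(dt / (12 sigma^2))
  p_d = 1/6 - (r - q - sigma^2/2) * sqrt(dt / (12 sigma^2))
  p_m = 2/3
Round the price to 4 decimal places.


Answer: Price = V(0,0) = 3.0903

Derivation:
dt = T/N = 0.083333; dx = sigma*sqrt(3*dt) = 0.100000
u = exp(dx) = 1.105171; d = 1/u = 0.904837
p_u = 0.181667, p_m = 0.666667, p_d = 0.151667
Discount per step: exp(-r*dt) = 0.995344
Stock lattice S(k, j) with j the centered position index:
  k=0: S(0,+0) = 114.5800
  k=1: S(1,-1) = 103.6763; S(1,+0) = 114.5800; S(1,+1) = 126.6305
  k=2: S(2,-2) = 93.8102; S(2,-1) = 103.6763; S(2,+0) = 114.5800; S(2,+1) = 126.6305; S(2,+2) = 139.9483
  k=3: S(3,-3) = 84.8830; S(3,-2) = 93.8102; S(3,-1) = 103.6763; S(3,+0) = 114.5800; S(3,+1) = 126.6305; S(3,+2) = 139.9483; S(3,+3) = 154.6668
Terminal payoffs V(N, j) = max(K - S_T, 0):
  V(3,-3) = 28.687048; V(3,-2) = 19.759830; V(3,-1) = 9.893729; V(3,+0) = 0.000000; V(3,+1) = 0.000000; V(3,+2) = 0.000000; V(3,+3) = 0.000000
Backward induction: V(k, j) = exp(-r*dt) * [p_u * V(k+1, j+1) + p_m * V(k+1, j) + p_d * V(k+1, j-1)]
  V(2,-2) = exp(-r*dt) * [p_u*9.893729 + p_m*19.759830 + p_d*28.687048] = 19.231493
  V(2,-1) = exp(-r*dt) * [p_u*0.000000 + p_m*9.893729 + p_d*19.759830] = 9.548065
  V(2,+0) = exp(-r*dt) * [p_u*0.000000 + p_m*0.000000 + p_d*9.893729] = 1.493563
  V(2,+1) = exp(-r*dt) * [p_u*0.000000 + p_m*0.000000 + p_d*0.000000] = 0.000000
  V(2,+2) = exp(-r*dt) * [p_u*0.000000 + p_m*0.000000 + p_d*0.000000] = 0.000000
  V(1,-1) = exp(-r*dt) * [p_u*1.493563 + p_m*9.548065 + p_d*19.231493] = 9.509005
  V(1,+0) = exp(-r*dt) * [p_u*0.000000 + p_m*1.493563 + p_d*9.548065] = 2.432454
  V(1,+1) = exp(-r*dt) * [p_u*0.000000 + p_m*0.000000 + p_d*1.493563] = 0.225469
  V(0,+0) = exp(-r*dt) * [p_u*0.225469 + p_m*2.432454 + p_d*9.509005] = 3.090340


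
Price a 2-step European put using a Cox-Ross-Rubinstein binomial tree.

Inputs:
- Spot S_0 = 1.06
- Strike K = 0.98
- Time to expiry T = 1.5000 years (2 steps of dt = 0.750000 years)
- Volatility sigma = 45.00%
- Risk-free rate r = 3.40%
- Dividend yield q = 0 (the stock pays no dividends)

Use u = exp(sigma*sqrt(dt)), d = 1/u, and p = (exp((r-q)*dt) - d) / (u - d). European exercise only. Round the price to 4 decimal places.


Answer: Price = V(0,0) = 0.1492

Derivation:
dt = T/N = 0.750000
u = exp(sigma*sqrt(dt)) = 1.476555; d = 1/u = 0.677252
p = (exp((r-q)*dt) - d) / (u - d) = 0.436100
Discount per step: exp(-r*dt) = 0.974822
Stock lattice S(k, i) with i counting down-moves:
  k=0: S(0,0) = 1.0600
  k=1: S(1,0) = 1.5651; S(1,1) = 0.7179
  k=2: S(2,0) = 2.3110; S(2,1) = 1.0600; S(2,2) = 0.4862
Terminal payoffs V(N, i) = max(K - S_T, 0):
  V(2,0) = 0.000000; V(2,1) = 0.000000; V(2,2) = 0.493809
Backward induction: V(k, i) = exp(-r*dt) * [p * V(k+1, i) + (1-p) * V(k+1, i+1)].
  V(1,0) = exp(-r*dt) * [p*0.000000 + (1-p)*0.000000] = 0.000000
  V(1,1) = exp(-r*dt) * [p*0.000000 + (1-p)*0.493809] = 0.271448
  V(0,0) = exp(-r*dt) * [p*0.000000 + (1-p)*0.271448] = 0.149216


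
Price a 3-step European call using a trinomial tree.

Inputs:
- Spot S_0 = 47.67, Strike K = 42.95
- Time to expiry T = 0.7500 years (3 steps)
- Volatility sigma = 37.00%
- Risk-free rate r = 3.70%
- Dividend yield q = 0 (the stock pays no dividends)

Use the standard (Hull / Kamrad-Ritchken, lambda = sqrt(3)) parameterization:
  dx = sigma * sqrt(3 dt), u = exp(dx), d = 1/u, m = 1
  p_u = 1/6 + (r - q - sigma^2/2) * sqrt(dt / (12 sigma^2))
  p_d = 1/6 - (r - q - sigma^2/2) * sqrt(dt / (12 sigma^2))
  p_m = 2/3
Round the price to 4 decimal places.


Answer: Price = V(0,0) = 9.1976

Derivation:
dt = T/N = 0.250000; dx = sigma*sqrt(3*dt) = 0.320429
u = exp(dx) = 1.377719; d = 1/u = 0.725837
p_u = 0.154398, p_m = 0.666667, p_d = 0.178935
Discount per step: exp(-r*dt) = 0.990793
Stock lattice S(k, j) with j the centered position index:
  k=0: S(0,+0) = 47.6700
  k=1: S(1,-1) = 34.6007; S(1,+0) = 47.6700; S(1,+1) = 65.6759
  k=2: S(2,-2) = 25.1145; S(2,-1) = 34.6007; S(2,+0) = 47.6700; S(2,+1) = 65.6759; S(2,+2) = 90.4829
  k=3: S(3,-3) = 18.2290; S(3,-2) = 25.1145; S(3,-1) = 34.6007; S(3,+0) = 47.6700; S(3,+1) = 65.6759; S(3,+2) = 90.4829; S(3,+3) = 124.6601
Terminal payoffs V(N, j) = max(S_T - K, 0):
  V(3,-3) = 0.000000; V(3,-2) = 0.000000; V(3,-1) = 0.000000; V(3,+0) = 4.720000; V(3,+1) = 22.725876; V(3,+2) = 47.532917; V(3,+3) = 81.710054
Backward induction: V(k, j) = exp(-r*dt) * [p_u * V(k+1, j+1) + p_m * V(k+1, j) + p_d * V(k+1, j-1)]
  V(2,-2) = exp(-r*dt) * [p_u*0.000000 + p_m*0.000000 + p_d*0.000000] = 0.000000
  V(2,-1) = exp(-r*dt) * [p_u*4.720000 + p_m*0.000000 + p_d*0.000000] = 0.722049
  V(2,+0) = exp(-r*dt) * [p_u*22.725876 + p_m*4.720000 + p_d*0.000000] = 6.594216
  V(2,+1) = exp(-r*dt) * [p_u*47.532917 + p_m*22.725876 + p_d*4.720000] = 23.119299
  V(2,+2) = exp(-r*dt) * [p_u*81.710054 + p_m*47.532917 + p_d*22.725876] = 47.925573
  V(1,-1) = exp(-r*dt) * [p_u*6.594216 + p_m*0.722049 + p_d*0.000000] = 1.485693
  V(1,+0) = exp(-r*dt) * [p_u*23.119299 + p_m*6.594216 + p_d*0.722049] = 8.020384
  V(1,+1) = exp(-r*dt) * [p_u*47.925573 + p_m*23.119299 + p_d*6.594216] = 23.771509
  V(0,+0) = exp(-r*dt) * [p_u*23.771509 + p_m*8.020384 + p_d*1.485693] = 9.197567
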